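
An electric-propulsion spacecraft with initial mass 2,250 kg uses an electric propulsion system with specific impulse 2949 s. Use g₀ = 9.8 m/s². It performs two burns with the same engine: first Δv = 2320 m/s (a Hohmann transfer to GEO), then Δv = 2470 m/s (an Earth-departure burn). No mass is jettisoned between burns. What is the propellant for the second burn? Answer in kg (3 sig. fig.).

v_e = Isp · g₀ = 2949 × 9.8 = 28900.2 m/s.
After the first burn: m = 2250 × exp(−2320/28900.2) = 2250 × 0.92286 = 2,076.44 kg.
After the second burn: m = 2,076.44 × exp(−2470/28900.2) = 2,076.44 × 0.91808 = 1,906.34 kg.
Second-burn propellant = 2,076.44 − 1,906.34 = 170.1 kg.

propellant for the second burn ≈ 170 kg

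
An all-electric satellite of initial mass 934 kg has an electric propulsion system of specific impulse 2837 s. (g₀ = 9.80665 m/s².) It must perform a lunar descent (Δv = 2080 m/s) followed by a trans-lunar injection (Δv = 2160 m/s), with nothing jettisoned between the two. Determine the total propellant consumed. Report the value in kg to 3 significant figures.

total propellant consumed ≈ 132 kg

v_e = Isp · g₀ = 2837 × 9.80665 = 27821.5 m/s.
After the first burn: m = 934 × exp(−2080/27821.5) = 934 × 0.92796 = 866.715 kg.
After the second burn: m = 866.715 × exp(−2160/27821.5) = 866.715 × 0.92530 = 801.971 kg.
Total propellant = m₀ − m_final = 934 − 801.971 = 132.029 kg.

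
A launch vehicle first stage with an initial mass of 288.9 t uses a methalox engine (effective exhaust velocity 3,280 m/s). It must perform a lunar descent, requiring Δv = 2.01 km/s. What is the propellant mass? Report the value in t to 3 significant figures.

Rocket equation: m₀/m_f = exp(Δv / v_e) = exp(2010 / 3280.0) = exp(0.6128) = 1.8456.
m_f = 288.9 / 1.8456 = 156.534 t, so propellant = m₀ − m_f = 288.9 − 156.534 = 132.366 t.

propellant mass ≈ 132 t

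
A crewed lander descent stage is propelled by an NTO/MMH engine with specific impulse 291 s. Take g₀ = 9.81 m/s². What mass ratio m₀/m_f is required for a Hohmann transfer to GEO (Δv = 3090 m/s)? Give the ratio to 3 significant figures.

v_e = Isp · g₀ = 291 × 9.81 = 2854.7 m/s.
m₀/m_f = exp(Δv / v_e) = exp(3090 / 2854.7) = exp(1.0824) = 2.9518.

mass ratio ≈ 2.95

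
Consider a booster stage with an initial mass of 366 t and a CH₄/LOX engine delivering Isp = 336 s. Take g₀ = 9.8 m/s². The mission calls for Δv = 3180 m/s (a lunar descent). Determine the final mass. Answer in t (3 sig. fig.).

final mass ≈ 139 t

v_e = Isp · g₀ = 336 × 9.8 = 3292.8 m/s.
m₀/m_f = exp(Δv / v_e) = exp(3180 / 3292.8) = exp(0.9657) = 2.6267.
m_f = m₀ / 2.6267 = 366 / 2.6267 = 139.338 t.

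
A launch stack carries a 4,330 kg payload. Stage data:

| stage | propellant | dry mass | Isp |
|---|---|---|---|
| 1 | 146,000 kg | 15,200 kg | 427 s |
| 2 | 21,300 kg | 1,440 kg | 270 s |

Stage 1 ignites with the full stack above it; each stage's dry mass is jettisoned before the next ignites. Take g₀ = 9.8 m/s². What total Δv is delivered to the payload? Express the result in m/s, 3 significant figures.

Ignition mass of stage 1 = 146,000+15,200 + 21,300+1,440 + 4,330 = 188,270 kg.
Stage 1: m₀ = 188,270 kg, m_f = 188,270 − 146,000 = 42,270 kg; Δv = 427×9.8×ln(4.454) = 4184.6×1.4938 ≈ 6251 m/s.
Stage 2: m₀ = 27,070 kg, m_f = 27,070 − 21,300 = 5,770 kg; Δv = 270×9.8×ln(4.692) = 2646.0×1.5458 ≈ 4090 m/s.
Total Δv = 6251 + 4090 = 10341 m/s.

Δv ≈ 10300 m/s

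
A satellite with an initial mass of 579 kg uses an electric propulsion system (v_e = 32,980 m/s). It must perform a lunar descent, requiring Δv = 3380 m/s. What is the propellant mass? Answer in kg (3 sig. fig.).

m₀/m_f = exp(Δv / v_e) = exp(3380 / 32980.0) = exp(0.1025) = 1.1079.
m_f = 579 / 1.1079 = 522.61 kg, so propellant = m₀ − m_f = 579 − 522.61 = 56.39 kg.

propellant mass ≈ 56.4 kg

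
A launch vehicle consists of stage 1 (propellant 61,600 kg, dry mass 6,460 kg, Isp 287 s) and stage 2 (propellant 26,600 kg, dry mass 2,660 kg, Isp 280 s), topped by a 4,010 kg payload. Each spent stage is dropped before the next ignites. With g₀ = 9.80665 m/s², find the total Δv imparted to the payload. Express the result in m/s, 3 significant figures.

Ignition mass of stage 1 = 61,600+6,460 + 26,600+2,660 + 4,010 = 101,330 kg.
Stage 1: m₀ = 101,330 kg, m_f = 101,330 − 61,600 = 39,730 kg; Δv = 287×9.80665×ln(2.55) = 2814.5×0.9363 ≈ 2635 m/s.
Stage 2: m₀ = 33,270 kg, m_f = 33,270 − 26,600 = 6,670 kg; Δv = 280×9.80665×ln(4.988) = 2745.9×1.6070 ≈ 4413 m/s.
Total Δv = 2635 + 4413 = 7048 m/s.

Δv ≈ 7050 m/s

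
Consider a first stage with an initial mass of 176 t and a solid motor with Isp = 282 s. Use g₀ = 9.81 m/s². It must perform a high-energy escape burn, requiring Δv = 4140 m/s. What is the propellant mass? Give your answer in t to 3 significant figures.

propellant mass ≈ 137 t

v_e = Isp · g₀ = 282 × 9.81 = 2766.4 m/s.
m₀/m_f = exp(Δv / v_e) = exp(4140 / 2766.4) = exp(1.4965) = 4.4661.
m_f = 176 / 4.4661 = 39.408 t, so propellant = m₀ − m_f = 176 − 39.408 = 136.592 t.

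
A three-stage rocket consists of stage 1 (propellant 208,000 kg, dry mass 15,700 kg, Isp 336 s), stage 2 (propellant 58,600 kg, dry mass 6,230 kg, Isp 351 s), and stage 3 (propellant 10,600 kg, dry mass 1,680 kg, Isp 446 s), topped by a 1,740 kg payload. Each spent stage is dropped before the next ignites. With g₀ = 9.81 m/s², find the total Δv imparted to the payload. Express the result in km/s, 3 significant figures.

Ignition mass of stage 1 = 208,000+15,700 + 58,600+6,230 + 10,600+1,680 + 1,740 = 302,550 kg.
Stage 1: m₀ = 302,550 kg, m_f = 302,550 − 208,000 = 94,550 kg; Δv = 336×9.81×ln(3.2) = 3296.2×1.1631 ≈ 3834 m/s.
Stage 2: m₀ = 78,850 kg, m_f = 78,850 − 58,600 = 20,250 kg; Δv = 351×9.81×ln(3.894) = 3443.3×1.3594 ≈ 4681 m/s.
Stage 3: m₀ = 14,020 kg, m_f = 14,020 − 10,600 = 3,420 kg; Δv = 446×9.81×ln(4.099) = 4375.3×1.4108 ≈ 6173 m/s.
Total Δv = 3834 + 4681 + 6173 = 14688 m/s.

Δv ≈ 14.7 km/s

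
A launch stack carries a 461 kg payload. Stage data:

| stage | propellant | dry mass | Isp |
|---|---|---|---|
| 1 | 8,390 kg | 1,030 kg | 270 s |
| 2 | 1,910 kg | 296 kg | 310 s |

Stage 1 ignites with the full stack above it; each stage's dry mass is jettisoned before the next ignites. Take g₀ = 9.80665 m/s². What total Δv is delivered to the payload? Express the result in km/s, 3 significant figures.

Ignition mass of stage 1 = 8,390+1,030 + 1,910+296 + 461 = 12,087 kg.
Stage 1: m₀ = 12,087 kg, m_f = 12,087 − 8,390 = 3,697 kg; Δv = 270×9.80665×ln(3.269) = 2647.8×1.1846 ≈ 3137 m/s.
Stage 2: m₀ = 2,667 kg, m_f = 2,667 − 1,910 = 757 kg; Δv = 310×9.80665×ln(3.523) = 3040.1×1.2593 ≈ 3828 m/s.
Total Δv = 3137 + 3828 = 6965 m/s.

Δv ≈ 6.97 km/s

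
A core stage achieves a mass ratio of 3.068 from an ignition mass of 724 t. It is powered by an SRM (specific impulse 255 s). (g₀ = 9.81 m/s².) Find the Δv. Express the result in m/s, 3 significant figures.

v_e = Isp · g₀ = 255 × 9.81 = 2501.6 m/s.
From the ideal rocket equation, Δv = v_e · ln(3.068) = 2501.6 × 1.1210 ≈ 2804.3 m/s.

Δv ≈ 2800 m/s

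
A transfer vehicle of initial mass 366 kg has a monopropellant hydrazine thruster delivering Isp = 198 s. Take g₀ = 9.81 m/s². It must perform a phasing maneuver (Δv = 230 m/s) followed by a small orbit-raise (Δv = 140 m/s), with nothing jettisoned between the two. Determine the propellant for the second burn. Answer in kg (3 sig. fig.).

v_e = Isp · g₀ = 198 × 9.81 = 1942.4 m/s.
After the first burn: m = 366 × exp(−230/1942.4) = 366 × 0.88833 = 325.129 kg.
After the second burn: m = 325.129 × exp(−140/1942.4) = 325.129 × 0.93046 = 302.52 kg.
Second-burn propellant = 325.129 − 302.52 = 22.609 kg.

propellant for the second burn ≈ 22.6 kg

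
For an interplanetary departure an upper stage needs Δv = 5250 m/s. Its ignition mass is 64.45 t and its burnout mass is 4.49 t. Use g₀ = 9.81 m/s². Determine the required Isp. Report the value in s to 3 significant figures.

Isp ≈ 201 s

ln(m₀/m_f) = ln(64450/4490) = ln(14.35) = 2.6640.
Rocket equation: v_e = Δv / ln(m₀/m_f) = 5250 / 2.6640 = 1970.7 m/s.
Isp = v_e / g₀ = 1970.7 / 9.81 = 200.9 s.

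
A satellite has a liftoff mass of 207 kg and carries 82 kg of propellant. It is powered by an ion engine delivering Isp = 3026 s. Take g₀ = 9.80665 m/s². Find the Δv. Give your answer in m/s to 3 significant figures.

v_e = Isp · g₀ = 3026 × 9.80665 = 29674.9 m/s.
m_f = m₀ − m_prop = 207 − 82 = 125 kg.
Δv = v_e · ln(m₀/m_f) = 29674.9 × ln(1.656) = 29674.9 × 0.5044 ≈ 14968.2 m/s.

Δv ≈ 15000 m/s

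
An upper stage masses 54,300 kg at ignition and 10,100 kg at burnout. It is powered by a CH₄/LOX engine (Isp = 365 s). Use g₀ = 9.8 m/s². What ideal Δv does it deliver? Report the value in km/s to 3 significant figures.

v_e = Isp · g₀ = 365 × 9.8 = 3577.0 m/s.
By the Tsiolkovsky rocket equation, Δv = v_e · ln(m₀/m_f) = 3577.0 × ln(5.376) = 3577.0 × 1.6820 ≈ 6016.5 m/s.

Δv ≈ 6.02 km/s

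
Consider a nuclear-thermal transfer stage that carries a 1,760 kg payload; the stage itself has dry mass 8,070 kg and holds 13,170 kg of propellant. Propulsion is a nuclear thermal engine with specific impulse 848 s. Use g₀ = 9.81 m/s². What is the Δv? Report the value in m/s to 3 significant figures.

v_e = Isp · g₀ = 848 × 9.81 = 8318.9 m/s.
m₀ = payload + dry + propellant = 1,760 + 8,070 + 13,170 = 23,000 kg.
m_f = payload + dry = 1,760 + 8,070 = 9,830 kg.
From the ideal rocket equation, Δv = v_e · ln(m₀/m_f) = 8318.9 × ln(2.34) = 8318.9 × 0.8501 ≈ 7071.5 m/s.

Δv ≈ 7070 m/s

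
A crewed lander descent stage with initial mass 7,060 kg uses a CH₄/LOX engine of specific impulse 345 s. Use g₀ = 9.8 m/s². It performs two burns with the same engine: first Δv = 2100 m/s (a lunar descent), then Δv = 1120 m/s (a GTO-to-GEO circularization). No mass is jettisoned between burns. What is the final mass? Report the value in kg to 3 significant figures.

final mass ≈ 2720 kg

v_e = Isp · g₀ = 345 × 9.8 = 3381.0 m/s.
After the first burn: m = 7060 × exp(−2100/3381.0) = 7060 × 0.53734 = 3,793.62 kg.
After the second burn: m = 3,793.62 × exp(−1120/3381.0) = 3,793.62 × 0.71802 = 2,723.9 kg.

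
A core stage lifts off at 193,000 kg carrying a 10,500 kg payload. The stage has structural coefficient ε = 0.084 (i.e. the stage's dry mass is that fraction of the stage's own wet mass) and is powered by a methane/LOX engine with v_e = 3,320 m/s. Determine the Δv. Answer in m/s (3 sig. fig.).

Δv ≈ 6680 m/s

Stage wet mass = m₀ − payload = 193,000 − 10,500 = 182,500 kg.
Stage dry mass = ε × stage wet mass = 0.084 × 182,500 = 15,330 kg.
Burnout mass m_f = stage dry + payload = 15,330 + 10,500 = 25,830 kg.
Rocket equation: Δv = v_e · ln(193,000/25,830) = 3320.0 × ln(7.472) = 3320.0 × 2.0112 ≈ 6677 m/s.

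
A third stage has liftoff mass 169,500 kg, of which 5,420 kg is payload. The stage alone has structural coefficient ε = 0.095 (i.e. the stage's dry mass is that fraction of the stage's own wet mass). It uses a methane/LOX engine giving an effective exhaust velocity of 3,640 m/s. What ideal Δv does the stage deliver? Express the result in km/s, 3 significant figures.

Δv ≈ 7.60 km/s

Stage wet mass = m₀ − payload = 169,500 − 5,420 = 164,080 kg.
Stage dry mass = ε × stage wet mass = 0.095 × 164,080 = 15,587.6 kg.
Burnout mass m_f = stage dry + payload = 15,587.6 + 5,420 = 21,007.6 kg.
From the ideal rocket equation, Δv = v_e · ln(169,500/21,007.6) = 3640.0 × ln(8.069) = 3640.0 × 2.0880 ≈ 7600 m/s.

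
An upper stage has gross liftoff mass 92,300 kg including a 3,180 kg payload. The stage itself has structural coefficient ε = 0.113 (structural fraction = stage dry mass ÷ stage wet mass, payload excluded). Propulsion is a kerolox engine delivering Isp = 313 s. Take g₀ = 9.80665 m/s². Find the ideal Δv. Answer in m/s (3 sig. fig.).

Δv ≈ 5960 m/s

Stage wet mass = m₀ − payload = 92,300 − 3,180 = 89,120 kg.
Stage dry mass = ε × stage wet mass = 0.113 × 89,120 = 10,070.6 kg.
Burnout mass m_f = stage dry + payload = 10,070.6 + 3,180 = 13,250.6 kg.
v_e = Isp · g₀ = 313 × 9.80665 = 3069.5 m/s.
By the Tsiolkovsky rocket equation, Δv = v_e · ln(92,300/13,250.6) = 3069.5 × ln(6.966) = 3069.5 × 1.9410 ≈ 5958 m/s.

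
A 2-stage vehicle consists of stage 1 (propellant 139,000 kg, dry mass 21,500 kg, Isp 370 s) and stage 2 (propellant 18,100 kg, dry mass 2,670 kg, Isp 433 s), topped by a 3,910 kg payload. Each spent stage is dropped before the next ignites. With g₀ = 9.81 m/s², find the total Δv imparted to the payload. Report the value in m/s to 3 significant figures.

Ignition mass of stage 1 = 139,000+21,500 + 18,100+2,670 + 3,910 = 185,180 kg.
Stage 1: m₀ = 185,180 kg, m_f = 185,180 − 139,000 = 46,180 kg; Δv = 370×9.81×ln(4.01) = 3629.7×1.3888 ≈ 5041 m/s.
Stage 2: m₀ = 24,680 kg, m_f = 24,680 − 18,100 = 6,580 kg; Δv = 433×9.81×ln(3.751) = 4247.7×1.3220 ≈ 5615 m/s.
Total Δv = 5041 + 5615 = 10656 m/s.

Δv ≈ 10700 m/s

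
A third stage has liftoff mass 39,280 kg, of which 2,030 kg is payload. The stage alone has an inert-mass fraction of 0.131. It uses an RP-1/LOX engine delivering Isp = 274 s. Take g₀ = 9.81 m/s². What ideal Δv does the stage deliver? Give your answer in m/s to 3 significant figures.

Δv ≈ 4670 m/s

Stage wet mass = m₀ − payload = 39,280 − 2,030 = 37,250 kg.
Stage dry mass = ε × stage wet mass = 0.131 × 37,250 = 4,879.75 kg.
Burnout mass m_f = stage dry + payload = 4,879.75 + 2,030 = 6,909.75 kg.
v_e = Isp · g₀ = 274 × 9.81 = 2687.9 m/s.
Using Δv = v_e ln(m₀/m_f): Δv = v_e · ln(39,280/6,909.75) = 2687.9 × ln(5.685) = 2687.9 × 1.7378 ≈ 4671 m/s.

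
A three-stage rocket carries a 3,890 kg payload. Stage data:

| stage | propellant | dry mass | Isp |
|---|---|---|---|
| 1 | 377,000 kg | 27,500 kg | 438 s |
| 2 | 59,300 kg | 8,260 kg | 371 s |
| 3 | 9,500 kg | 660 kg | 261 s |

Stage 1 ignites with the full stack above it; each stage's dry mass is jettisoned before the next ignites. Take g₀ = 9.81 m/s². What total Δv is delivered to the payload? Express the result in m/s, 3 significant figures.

Ignition mass of stage 1 = 377,000+27,500 + 59,300+8,260 + 9,500+660 + 3,890 = 486,110 kg.
Stage 1: m₀ = 486,110 kg, m_f = 486,110 − 377,000 = 109,110 kg; Δv = 438×9.81×ln(4.455) = 4296.8×1.4941 ≈ 6420 m/s.
Stage 2: m₀ = 81,610 kg, m_f = 81,610 − 59,300 = 22,310 kg; Δv = 371×9.81×ln(3.658) = 3639.5×1.2969 ≈ 4720 m/s.
Stage 3: m₀ = 14,050 kg, m_f = 14,050 − 9,500 = 4,550 kg; Δv = 261×9.81×ln(3.088) = 2560.4×1.1275 ≈ 2887 m/s.
Total Δv = 6420 + 4720 + 2887 = 14027 m/s.

Δv ≈ 14000 m/s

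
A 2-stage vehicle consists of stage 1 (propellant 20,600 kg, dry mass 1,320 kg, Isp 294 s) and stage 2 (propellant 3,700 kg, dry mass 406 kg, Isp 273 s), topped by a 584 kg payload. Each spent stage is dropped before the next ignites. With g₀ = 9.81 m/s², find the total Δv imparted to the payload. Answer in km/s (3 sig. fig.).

Δv ≈ 8.46 km/s

Ignition mass of stage 1 = 20,600+1,320 + 3,700+406 + 584 = 26,610 kg.
Stage 1: m₀ = 26,610 kg, m_f = 26,610 − 20,600 = 6,010 kg; Δv = 294×9.81×ln(4.428) = 2884.1×1.4879 ≈ 4291 m/s.
Stage 2: m₀ = 4,690 kg, m_f = 4,690 − 3,700 = 990 kg; Δv = 273×9.81×ln(4.737) = 2678.1×1.5555 ≈ 4166 m/s.
Total Δv = 4291 + 4166 = 8457 m/s.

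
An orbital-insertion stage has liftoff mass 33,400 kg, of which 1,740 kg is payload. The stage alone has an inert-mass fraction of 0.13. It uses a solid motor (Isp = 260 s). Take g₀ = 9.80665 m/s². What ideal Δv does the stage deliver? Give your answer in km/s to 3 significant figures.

Stage wet mass = m₀ − payload = 33,400 − 1,740 = 31,660 kg.
Stage dry mass = ε × stage wet mass = 0.13 × 31,660 = 4,115.8 kg.
Burnout mass m_f = stage dry + payload = 4,115.8 + 1,740 = 5,855.8 kg.
v_e = Isp · g₀ = 260 × 9.80665 = 2549.7 m/s.
Δv = v_e · ln(33,400/5,855.8) = 2549.7 × ln(5.704) = 2549.7 × 1.7411 ≈ 4439 m/s.

Δv ≈ 4.44 km/s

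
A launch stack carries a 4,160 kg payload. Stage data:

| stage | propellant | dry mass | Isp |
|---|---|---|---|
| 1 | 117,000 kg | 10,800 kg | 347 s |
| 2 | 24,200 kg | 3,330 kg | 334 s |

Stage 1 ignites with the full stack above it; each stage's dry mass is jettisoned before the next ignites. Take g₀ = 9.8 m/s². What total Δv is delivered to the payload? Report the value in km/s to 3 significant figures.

Ignition mass of stage 1 = 117,000+10,800 + 24,200+3,330 + 4,160 = 159,490 kg.
Stage 1: m₀ = 159,490 kg, m_f = 159,490 − 117,000 = 42,490 kg; Δv = 347×9.8×ln(3.754) = 3400.6×1.3227 ≈ 4498 m/s.
Stage 2: m₀ = 31,690 kg, m_f = 31,690 − 24,200 = 7,490 kg; Δv = 334×9.8×ln(4.231) = 3273.2×1.4424 ≈ 4721 m/s.
Total Δv = 4498 + 4721 = 9219 m/s.

Δv ≈ 9.22 km/s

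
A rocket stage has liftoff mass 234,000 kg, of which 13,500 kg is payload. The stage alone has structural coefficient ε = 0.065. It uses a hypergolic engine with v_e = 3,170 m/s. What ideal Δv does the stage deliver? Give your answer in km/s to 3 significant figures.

Stage wet mass = m₀ − payload = 234,000 − 13,500 = 220,500 kg.
Stage dry mass = ε × stage wet mass = 0.065 × 220,500 = 14,332.5 kg.
Burnout mass m_f = stage dry + payload = 14,332.5 + 13,500 = 27,832.5 kg.
Using Δv = v_e ln(m₀/m_f): Δv = v_e · ln(234,000/27,832.5) = 3170.0 × ln(8.407) = 3170.0 × 2.1291 ≈ 6749 m/s.

Δv ≈ 6.75 km/s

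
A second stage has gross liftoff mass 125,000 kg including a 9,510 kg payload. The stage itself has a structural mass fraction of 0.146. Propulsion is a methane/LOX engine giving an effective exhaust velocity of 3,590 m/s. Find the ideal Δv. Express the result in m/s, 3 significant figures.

Stage wet mass = m₀ − payload = 125,000 − 9,510 = 115,490 kg.
Stage dry mass = ε × stage wet mass = 0.146 × 115,490 = 16,861.5 kg.
Burnout mass m_f = stage dry + payload = 16,861.5 + 9,510 = 26,371.5 kg.
Using Δv = v_e ln(m₀/m_f): Δv = v_e · ln(125,000/26,371.5) = 3590.0 × ln(4.74) = 3590.0 × 1.5560 ≈ 5586 m/s.

Δv ≈ 5590 m/s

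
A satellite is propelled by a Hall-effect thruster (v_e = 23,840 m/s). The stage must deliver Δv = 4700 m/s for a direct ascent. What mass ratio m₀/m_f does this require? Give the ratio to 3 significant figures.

From the ideal rocket equation, m₀/m_f = exp(Δv / v_e) = exp(4700 / 23840.0) = exp(0.1971) = 1.2179.

mass ratio ≈ 1.22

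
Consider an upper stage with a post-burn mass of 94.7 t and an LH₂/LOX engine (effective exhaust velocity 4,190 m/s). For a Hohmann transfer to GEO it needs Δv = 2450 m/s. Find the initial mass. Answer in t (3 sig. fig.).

Rocket equation: m₀/m_f = exp(Δv / v_e) = exp(2450 / 4190.0) = exp(0.5847) = 1.7945.
m₀ = m_f × 1.7945 = 94.7 × 1.7945 = 169.939 t.

initial mass ≈ 170 t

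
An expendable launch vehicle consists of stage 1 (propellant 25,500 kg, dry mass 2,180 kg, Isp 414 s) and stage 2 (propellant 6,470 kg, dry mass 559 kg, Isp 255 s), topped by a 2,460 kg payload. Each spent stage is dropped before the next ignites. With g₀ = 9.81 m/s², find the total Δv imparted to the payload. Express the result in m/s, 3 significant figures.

Ignition mass of stage 1 = 25,500+2,180 + 6,470+559 + 2,460 = 37,169 kg.
Stage 1: m₀ = 37,169 kg, m_f = 37,169 − 25,500 = 11,669 kg; Δv = 414×9.81×ln(3.185) = 4061.3×1.1585 ≈ 4705 m/s.
Stage 2: m₀ = 9,489 kg, m_f = 9,489 − 6,470 = 3,019 kg; Δv = 255×9.81×ln(3.143) = 2501.6×1.1452 ≈ 2865 m/s.
Total Δv = 4705 + 2865 = 7570 m/s.

Δv ≈ 7570 m/s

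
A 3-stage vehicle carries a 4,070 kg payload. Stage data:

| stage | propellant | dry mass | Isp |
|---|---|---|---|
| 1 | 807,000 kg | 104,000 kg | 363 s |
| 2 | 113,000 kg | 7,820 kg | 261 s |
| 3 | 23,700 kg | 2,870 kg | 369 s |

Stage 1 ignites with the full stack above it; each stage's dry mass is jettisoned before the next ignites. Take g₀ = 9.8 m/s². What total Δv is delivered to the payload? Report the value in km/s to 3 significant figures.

Δv ≈ 13.9 km/s

Ignition mass of stage 1 = 807,000+104,000 + 113,000+7,820 + 23,700+2,870 + 4,070 = 1,062,460 kg.
Stage 1: m₀ = 1,062,460 kg, m_f = 1,062,460 − 807,000 = 255,460 kg; Δv = 363×9.8×ln(4.159) = 3557.4×1.4253 ≈ 5070 m/s.
Stage 2: m₀ = 151,460 kg, m_f = 151,460 − 113,000 = 38,460 kg; Δv = 261×9.8×ln(3.938) = 2557.8×1.3707 ≈ 3506 m/s.
Stage 3: m₀ = 30,640 kg, m_f = 30,640 − 23,700 = 6,940 kg; Δv = 369×9.8×ln(4.415) = 3616.2×1.4850 ≈ 5370 m/s.
Total Δv = 5070 + 3506 + 5370 = 13946 m/s.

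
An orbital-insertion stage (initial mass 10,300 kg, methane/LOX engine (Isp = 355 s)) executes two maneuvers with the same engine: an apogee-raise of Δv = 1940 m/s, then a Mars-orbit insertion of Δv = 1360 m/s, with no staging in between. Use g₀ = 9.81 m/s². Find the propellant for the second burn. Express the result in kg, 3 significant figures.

v_e = Isp · g₀ = 355 × 9.81 = 3482.6 m/s.
After the first burn: m = 10300 × exp(−1940/3482.6) = 10300 × 0.57289 = 5,900.77 kg.
After the second burn: m = 5,900.77 × exp(−1360/3482.6) = 5,900.77 × 0.67671 = 3,993.11 kg.
Second-burn propellant = 5,900.77 − 3,993.11 = 1,907.66 kg.

propellant for the second burn ≈ 1910 kg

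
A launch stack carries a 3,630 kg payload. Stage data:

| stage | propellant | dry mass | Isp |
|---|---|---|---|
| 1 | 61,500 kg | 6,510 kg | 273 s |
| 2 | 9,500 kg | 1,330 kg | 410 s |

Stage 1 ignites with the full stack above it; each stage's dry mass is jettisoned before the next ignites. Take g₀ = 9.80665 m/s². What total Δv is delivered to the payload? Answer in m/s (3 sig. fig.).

Ignition mass of stage 1 = 61,500+6,510 + 9,500+1,330 + 3,630 = 82,470 kg.
Stage 1: m₀ = 82,470 kg, m_f = 82,470 − 61,500 = 20,970 kg; Δv = 273×9.80665×ln(3.933) = 2677.2×1.3693 ≈ 3666 m/s.
Stage 2: m₀ = 14,460 kg, m_f = 14,460 − 9,500 = 4,960 kg; Δv = 410×9.80665×ln(2.915) = 4020.7×1.0700 ≈ 4302 m/s.
Total Δv = 3666 + 4302 = 7968 m/s.

Δv ≈ 7970 m/s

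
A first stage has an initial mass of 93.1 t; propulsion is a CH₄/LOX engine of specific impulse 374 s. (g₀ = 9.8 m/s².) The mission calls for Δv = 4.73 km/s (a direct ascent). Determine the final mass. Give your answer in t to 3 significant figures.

final mass ≈ 25.6 t

v_e = Isp · g₀ = 374 × 9.8 = 3665.2 m/s.
Rocket equation: m₀/m_f = exp(Δv / v_e) = exp(4730 / 3665.2) = exp(1.2905) = 3.6347.
m_f = m₀ / 3.6347 = 93.1 / 3.6347 = 25.6142 t.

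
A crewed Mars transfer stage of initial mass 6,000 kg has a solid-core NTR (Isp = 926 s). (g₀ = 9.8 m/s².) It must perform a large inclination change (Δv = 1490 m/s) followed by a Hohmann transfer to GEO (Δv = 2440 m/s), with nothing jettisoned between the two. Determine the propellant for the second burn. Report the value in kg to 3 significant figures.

propellant for the second burn ≈ 1200 kg

v_e = Isp · g₀ = 926 × 9.8 = 9074.8 m/s.
After the first burn: m = 6000 × exp(−1490/9074.8) = 6000 × 0.84858 = 5,091.48 kg.
After the second burn: m = 5,091.48 × exp(−2440/9074.8) = 5,091.48 × 0.76424 = 3,891.11 kg.
Second-burn propellant = 5,091.48 − 3,891.11 = 1,200.37 kg.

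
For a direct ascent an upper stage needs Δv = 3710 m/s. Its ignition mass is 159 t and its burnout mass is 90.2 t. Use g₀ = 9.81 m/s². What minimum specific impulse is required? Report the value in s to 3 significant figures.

ln(m₀/m_f) = ln(159000/90200) = ln(1.763) = 0.5669.
From the ideal rocket equation, v_e = Δv / ln(m₀/m_f) = 3710 / 0.5669 = 6544.7 m/s.
Isp = v_e / g₀ = 6544.7 / 9.81 = 667.1 s.

Isp ≈ 667 s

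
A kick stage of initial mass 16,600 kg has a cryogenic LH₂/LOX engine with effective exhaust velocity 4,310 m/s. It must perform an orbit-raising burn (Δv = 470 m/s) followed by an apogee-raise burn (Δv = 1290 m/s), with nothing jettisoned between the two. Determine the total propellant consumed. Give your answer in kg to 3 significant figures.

total propellant consumed ≈ 5570 kg

After the first burn: m = 16600 × exp(−470/4310.0) = 16600 × 0.89669 = 14,885.1 kg.
After the second burn: m = 14,885.1 × exp(−1290/4310.0) = 14,885.1 × 0.74133 = 11,034.8 kg.
Total propellant = m₀ − m_final = 16600 − 11,034.8 = 5,565.2 kg.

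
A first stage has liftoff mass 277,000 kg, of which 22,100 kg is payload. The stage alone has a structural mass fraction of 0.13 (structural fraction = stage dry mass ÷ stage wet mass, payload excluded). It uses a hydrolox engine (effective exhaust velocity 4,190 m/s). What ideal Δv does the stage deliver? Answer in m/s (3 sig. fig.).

Δv ≈ 6760 m/s

Stage wet mass = m₀ − payload = 277,000 − 22,100 = 254,900 kg.
Stage dry mass = ε × stage wet mass = 0.13 × 254,900 = 33,137 kg.
Burnout mass m_f = stage dry + payload = 33,137 + 22,100 = 55,237 kg.
From the ideal rocket equation, Δv = v_e · ln(277,000/55,237) = 4190.0 × ln(5.015) = 4190.0 × 1.6124 ≈ 6756 m/s.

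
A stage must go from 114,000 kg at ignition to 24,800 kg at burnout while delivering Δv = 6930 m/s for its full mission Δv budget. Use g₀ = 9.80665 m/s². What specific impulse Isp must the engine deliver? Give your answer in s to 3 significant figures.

Isp ≈ 463 s

ln(m₀/m_f) = ln(114000/24800) = ln(4.597) = 1.5254.
Using Δv = v_e ln(m₀/m_f): v_e = Δv / ln(m₀/m_f) = 6930 / 1.5254 = 4543.2 m/s.
Isp = v_e / g₀ = 4543.2 / 9.80665 = 463.3 s.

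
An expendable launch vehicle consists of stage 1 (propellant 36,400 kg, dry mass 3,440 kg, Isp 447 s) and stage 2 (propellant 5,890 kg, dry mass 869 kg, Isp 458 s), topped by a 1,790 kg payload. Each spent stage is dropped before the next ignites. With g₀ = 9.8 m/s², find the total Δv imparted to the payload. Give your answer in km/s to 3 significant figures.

Δv ≈ 11.4 km/s

Ignition mass of stage 1 = 36,400+3,440 + 5,890+869 + 1,790 = 48,389 kg.
Stage 1: m₀ = 48,389 kg, m_f = 48,389 − 36,400 = 11,989 kg; Δv = 447×9.8×ln(4.036) = 4380.6×1.3953 ≈ 6112 m/s.
Stage 2: m₀ = 8,549 kg, m_f = 8,549 − 5,890 = 2,659 kg; Δv = 458×9.8×ln(3.215) = 4488.4×1.1679 ≈ 5242 m/s.
Total Δv = 6112 + 5242 = 11354 m/s.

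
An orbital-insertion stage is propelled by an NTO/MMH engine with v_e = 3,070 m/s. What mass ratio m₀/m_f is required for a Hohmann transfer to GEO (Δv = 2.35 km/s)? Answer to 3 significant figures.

mass ratio ≈ 2.15

m₀/m_f = exp(Δv / v_e) = exp(2350 / 3070.0) = exp(0.7655) = 2.1500.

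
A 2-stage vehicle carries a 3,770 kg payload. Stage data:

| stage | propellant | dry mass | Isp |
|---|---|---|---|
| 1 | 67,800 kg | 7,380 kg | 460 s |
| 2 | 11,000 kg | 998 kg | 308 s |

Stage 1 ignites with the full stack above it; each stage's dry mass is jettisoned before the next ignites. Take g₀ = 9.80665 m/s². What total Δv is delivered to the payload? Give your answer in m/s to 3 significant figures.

Δv ≈ 9790 m/s

Ignition mass of stage 1 = 67,800+7,380 + 11,000+998 + 3,770 = 90,948 kg.
Stage 1: m₀ = 90,948 kg, m_f = 90,948 − 67,800 = 23,148 kg; Δv = 460×9.80665×ln(3.929) = 4511.1×1.3684 ≈ 6173 m/s.
Stage 2: m₀ = 15,768 kg, m_f = 15,768 − 11,000 = 4,768 kg; Δv = 308×9.80665×ln(3.307) = 3020.4×1.1961 ≈ 3613 m/s.
Total Δv = 6173 + 3613 = 9786 m/s.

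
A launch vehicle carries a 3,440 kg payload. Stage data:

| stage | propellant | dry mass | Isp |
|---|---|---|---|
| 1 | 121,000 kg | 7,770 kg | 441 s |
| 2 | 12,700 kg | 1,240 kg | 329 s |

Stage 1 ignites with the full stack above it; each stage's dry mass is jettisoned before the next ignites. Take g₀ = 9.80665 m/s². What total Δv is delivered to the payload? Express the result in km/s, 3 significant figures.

Δv ≈ 11.8 km/s

Ignition mass of stage 1 = 121,000+7,770 + 12,700+1,240 + 3,440 = 146,150 kg.
Stage 1: m₀ = 146,150 kg, m_f = 146,150 − 121,000 = 25,150 kg; Δv = 441×9.80665×ln(5.811) = 4324.7×1.7598 ≈ 7611 m/s.
Stage 2: m₀ = 17,380 kg, m_f = 17,380 − 12,700 = 4,680 kg; Δv = 329×9.80665×ln(3.714) = 3226.4×1.3120 ≈ 4233 m/s.
Total Δv = 7611 + 4233 = 11844 m/s.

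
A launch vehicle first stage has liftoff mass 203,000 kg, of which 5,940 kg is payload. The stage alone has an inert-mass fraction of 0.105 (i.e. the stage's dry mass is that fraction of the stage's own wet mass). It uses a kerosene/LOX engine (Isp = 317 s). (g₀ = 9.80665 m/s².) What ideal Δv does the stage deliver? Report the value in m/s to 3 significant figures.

Stage wet mass = m₀ − payload = 203,000 − 5,940 = 197,060 kg.
Stage dry mass = ε × stage wet mass = 0.105 × 197,060 = 20,691.3 kg.
Burnout mass m_f = stage dry + payload = 20,691.3 + 5,940 = 26,631.3 kg.
v_e = Isp · g₀ = 317 × 9.80665 = 3108.7 m/s.
Δv = v_e · ln(203,000/26,631.3) = 3108.7 × ln(7.623) = 3108.7 × 2.0311 ≈ 6314 m/s.

Δv ≈ 6310 m/s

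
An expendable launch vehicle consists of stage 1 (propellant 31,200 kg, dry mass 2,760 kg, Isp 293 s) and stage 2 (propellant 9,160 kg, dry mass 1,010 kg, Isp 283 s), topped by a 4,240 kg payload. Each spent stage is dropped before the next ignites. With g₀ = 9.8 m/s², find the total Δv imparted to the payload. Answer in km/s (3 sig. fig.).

Δv ≈ 5.77 km/s

Ignition mass of stage 1 = 31,200+2,760 + 9,160+1,010 + 4,240 = 48,370 kg.
Stage 1: m₀ = 48,370 kg, m_f = 48,370 − 31,200 = 17,170 kg; Δv = 293×9.8×ln(2.817) = 2871.4×1.0357 ≈ 2974 m/s.
Stage 2: m₀ = 14,410 kg, m_f = 14,410 − 9,160 = 5,250 kg; Δv = 283×9.8×ln(2.745) = 2773.4×1.0097 ≈ 2800 m/s.
Total Δv = 2974 + 2800 = 5774 m/s.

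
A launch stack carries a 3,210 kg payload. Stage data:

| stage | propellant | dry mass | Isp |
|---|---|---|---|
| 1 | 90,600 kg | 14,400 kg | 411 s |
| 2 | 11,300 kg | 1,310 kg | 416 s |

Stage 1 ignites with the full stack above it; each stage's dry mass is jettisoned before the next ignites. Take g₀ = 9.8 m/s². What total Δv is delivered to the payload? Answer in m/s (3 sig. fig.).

Ignition mass of stage 1 = 90,600+14,400 + 11,300+1,310 + 3,210 = 120,820 kg.
Stage 1: m₀ = 120,820 kg, m_f = 120,820 − 90,600 = 30,220 kg; Δv = 411×9.8×ln(3.998) = 4027.8×1.3858 ≈ 5582 m/s.
Stage 2: m₀ = 15,820 kg, m_f = 15,820 − 11,300 = 4,520 kg; Δv = 416×9.8×ln(3.5) = 4076.8×1.2528 ≈ 5107 m/s.
Total Δv = 5582 + 5107 = 10689 m/s.

Δv ≈ 10700 m/s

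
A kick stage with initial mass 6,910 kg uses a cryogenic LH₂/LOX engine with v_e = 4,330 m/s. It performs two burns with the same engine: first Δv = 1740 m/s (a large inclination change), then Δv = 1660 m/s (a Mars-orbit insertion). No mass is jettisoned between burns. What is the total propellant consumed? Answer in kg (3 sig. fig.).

After the first burn: m = 6910 × exp(−1740/4330.0) = 6910 × 0.66908 = 4,623.34 kg.
After the second burn: m = 4,623.34 × exp(−1660/4330.0) = 4,623.34 × 0.68156 = 3,151.08 kg.
Total propellant = m₀ − m_final = 6910 − 3,151.08 = 3,758.92 kg.

total propellant consumed ≈ 3760 kg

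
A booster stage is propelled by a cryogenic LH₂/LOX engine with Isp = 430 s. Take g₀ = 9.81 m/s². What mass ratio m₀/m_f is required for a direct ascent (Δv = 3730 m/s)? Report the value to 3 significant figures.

v_e = Isp · g₀ = 430 × 9.81 = 4218.3 m/s.
m₀/m_f = exp(Δv / v_e) = exp(3730 / 4218.3) = exp(0.8842) = 2.4211.

mass ratio ≈ 2.42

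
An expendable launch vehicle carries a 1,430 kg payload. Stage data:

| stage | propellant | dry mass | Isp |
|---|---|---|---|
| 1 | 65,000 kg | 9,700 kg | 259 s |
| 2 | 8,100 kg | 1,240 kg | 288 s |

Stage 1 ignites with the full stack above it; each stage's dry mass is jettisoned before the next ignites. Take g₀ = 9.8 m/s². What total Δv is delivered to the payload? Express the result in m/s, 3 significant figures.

Ignition mass of stage 1 = 65,000+9,700 + 8,100+1,240 + 1,430 = 85,470 kg.
Stage 1: m₀ = 85,470 kg, m_f = 85,470 − 65,000 = 20,470 kg; Δv = 259×9.8×ln(4.175) = 2538.2×1.4292 ≈ 3628 m/s.
Stage 2: m₀ = 10,770 kg, m_f = 10,770 − 8,100 = 2,670 kg; Δv = 288×9.8×ln(4.034) = 2822.4×1.3947 ≈ 3936 m/s.
Total Δv = 3628 + 3936 = 7564 m/s.

Δv ≈ 7560 m/s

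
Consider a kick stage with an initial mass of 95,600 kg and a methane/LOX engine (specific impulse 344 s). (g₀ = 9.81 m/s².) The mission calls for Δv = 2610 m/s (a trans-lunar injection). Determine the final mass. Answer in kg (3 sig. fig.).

v_e = Isp · g₀ = 344 × 9.81 = 3374.6 m/s.
Rocket equation: m₀/m_f = exp(Δv / v_e) = exp(2610 / 3374.6) = exp(0.7734) = 2.1672.
m_f = m₀ / 2.1672 = 95,600 / 2.1672 = 44,112.2 kg.

final mass ≈ 44100 kg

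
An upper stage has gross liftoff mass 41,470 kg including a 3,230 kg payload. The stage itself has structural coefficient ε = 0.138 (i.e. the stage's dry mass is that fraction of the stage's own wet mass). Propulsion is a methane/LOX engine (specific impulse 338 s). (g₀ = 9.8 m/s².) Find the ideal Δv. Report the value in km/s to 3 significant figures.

Stage wet mass = m₀ − payload = 41,470 − 3,230 = 38,240 kg.
Stage dry mass = ε × stage wet mass = 0.138 × 38,240 = 5,277.12 kg.
Burnout mass m_f = stage dry + payload = 5,277.12 + 3,230 = 8,507.12 kg.
v_e = Isp · g₀ = 338 × 9.8 = 3312.4 m/s.
From the ideal rocket equation, Δv = v_e · ln(41,470/8,507.12) = 3312.4 × ln(4.875) = 3312.4 × 1.5841 ≈ 5247 m/s.

Δv ≈ 5.25 km/s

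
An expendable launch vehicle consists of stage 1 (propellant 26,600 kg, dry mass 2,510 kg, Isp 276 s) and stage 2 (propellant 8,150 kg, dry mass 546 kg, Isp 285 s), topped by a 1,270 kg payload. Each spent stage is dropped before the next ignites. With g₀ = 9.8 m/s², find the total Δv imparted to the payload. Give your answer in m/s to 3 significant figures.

Δv ≈ 7840 m/s

Ignition mass of stage 1 = 26,600+2,510 + 8,150+546 + 1,270 = 39,076 kg.
Stage 1: m₀ = 39,076 kg, m_f = 39,076 − 26,600 = 12,476 kg; Δv = 276×9.8×ln(3.132) = 2704.8×1.1417 ≈ 3088 m/s.
Stage 2: m₀ = 9,966 kg, m_f = 9,966 − 8,150 = 1,816 kg; Δv = 285×9.8×ln(5.488) = 2793.0×1.7025 ≈ 4755 m/s.
Total Δv = 3088 + 4755 = 7843 m/s.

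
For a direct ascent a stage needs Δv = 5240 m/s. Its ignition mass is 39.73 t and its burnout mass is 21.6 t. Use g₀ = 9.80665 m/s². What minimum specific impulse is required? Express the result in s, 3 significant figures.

ln(m₀/m_f) = ln(39730/21600) = ln(1.839) = 0.6094.
v_e = Δv / ln(m₀/m_f) = 5240 / 0.6094 = 8598.4 m/s.
Isp = v_e / g₀ = 8598.4 / 9.80665 = 876.8 s.

Isp ≈ 877 s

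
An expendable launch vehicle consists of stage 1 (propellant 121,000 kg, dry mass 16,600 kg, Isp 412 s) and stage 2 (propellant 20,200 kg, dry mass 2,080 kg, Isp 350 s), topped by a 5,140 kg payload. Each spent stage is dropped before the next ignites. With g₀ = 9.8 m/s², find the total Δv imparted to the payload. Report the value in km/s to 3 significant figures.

Δv ≈ 9.91 km/s

Ignition mass of stage 1 = 121,000+16,600 + 20,200+2,080 + 5,140 = 165,020 kg.
Stage 1: m₀ = 165,020 kg, m_f = 165,020 − 121,000 = 44,020 kg; Δv = 412×9.8×ln(3.749) = 4037.6×1.3214 ≈ 5335 m/s.
Stage 2: m₀ = 27,420 kg, m_f = 27,420 − 20,200 = 7,220 kg; Δv = 350×9.8×ln(3.798) = 3430.0×1.3344 ≈ 4577 m/s.
Total Δv = 5335 + 4577 = 9912 m/s.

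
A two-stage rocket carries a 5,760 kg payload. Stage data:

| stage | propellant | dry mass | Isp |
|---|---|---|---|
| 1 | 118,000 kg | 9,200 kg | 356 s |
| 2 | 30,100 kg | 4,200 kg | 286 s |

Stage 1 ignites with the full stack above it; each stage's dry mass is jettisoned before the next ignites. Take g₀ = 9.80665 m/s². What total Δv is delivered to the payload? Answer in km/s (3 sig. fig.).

Δv ≈ 8.17 km/s

Ignition mass of stage 1 = 118,000+9,200 + 30,100+4,200 + 5,760 = 167,260 kg.
Stage 1: m₀ = 167,260 kg, m_f = 167,260 − 118,000 = 49,260 kg; Δv = 356×9.80665×ln(3.395) = 3491.2×1.2224 ≈ 4268 m/s.
Stage 2: m₀ = 40,060 kg, m_f = 40,060 − 30,100 = 9,960 kg; Δv = 286×9.80665×ln(4.022) = 2804.7×1.3918 ≈ 3904 m/s.
Total Δv = 4268 + 3904 = 8172 m/s.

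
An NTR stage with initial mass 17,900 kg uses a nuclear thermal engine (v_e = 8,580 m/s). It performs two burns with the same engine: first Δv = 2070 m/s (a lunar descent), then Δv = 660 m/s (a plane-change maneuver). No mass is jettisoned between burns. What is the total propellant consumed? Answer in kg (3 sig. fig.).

total propellant consumed ≈ 4880 kg

After the first burn: m = 17900 × exp(−2070/8580.0) = 17900 × 0.78564 = 14,063 kg.
After the second burn: m = 14,063 × exp(−660/8580.0) = 14,063 × 0.92596 = 13,021.8 kg.
Total propellant = m₀ − m_final = 17900 − 13,021.8 = 4,878.2 kg.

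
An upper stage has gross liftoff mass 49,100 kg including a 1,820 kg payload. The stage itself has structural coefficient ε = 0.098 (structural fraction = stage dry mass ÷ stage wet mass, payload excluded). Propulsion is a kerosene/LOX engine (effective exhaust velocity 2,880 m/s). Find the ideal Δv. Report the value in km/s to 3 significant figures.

Δv ≈ 5.84 km/s

Stage wet mass = m₀ − payload = 49,100 − 1,820 = 47,280 kg.
Stage dry mass = ε × stage wet mass = 0.098 × 47,280 = 4,633.44 kg.
Burnout mass m_f = stage dry + payload = 4,633.44 + 1,820 = 6,453.44 kg.
From the ideal rocket equation, Δv = v_e · ln(49,100/6,453.44) = 2880.0 × ln(7.608) = 2880.0 × 2.0292 ≈ 5844 m/s.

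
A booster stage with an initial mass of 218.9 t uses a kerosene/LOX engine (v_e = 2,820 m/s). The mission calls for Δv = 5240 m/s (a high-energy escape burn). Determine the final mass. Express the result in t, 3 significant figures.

By the Tsiolkovsky rocket equation, m₀/m_f = exp(Δv / v_e) = exp(5240 / 2820.0) = exp(1.8582) = 6.4119.
m_f = m₀ / 6.4119 = 218.9 / 6.4119 = 34.1396 t.

final mass ≈ 34.1 t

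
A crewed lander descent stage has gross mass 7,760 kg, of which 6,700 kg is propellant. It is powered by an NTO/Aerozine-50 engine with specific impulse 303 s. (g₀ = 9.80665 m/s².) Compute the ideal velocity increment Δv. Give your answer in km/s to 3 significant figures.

Δv ≈ 5.92 km/s

v_e = Isp · g₀ = 303 × 9.80665 = 2971.4 m/s.
m_f = m₀ − m_prop = 7,760 − 6,700 = 1,060 kg.
Using Δv = v_e ln(m₀/m_f): Δv = v_e · ln(m₀/m_f) = 2971.4 × ln(7.321) = 2971.4 × 1.9907 ≈ 5915.2 m/s.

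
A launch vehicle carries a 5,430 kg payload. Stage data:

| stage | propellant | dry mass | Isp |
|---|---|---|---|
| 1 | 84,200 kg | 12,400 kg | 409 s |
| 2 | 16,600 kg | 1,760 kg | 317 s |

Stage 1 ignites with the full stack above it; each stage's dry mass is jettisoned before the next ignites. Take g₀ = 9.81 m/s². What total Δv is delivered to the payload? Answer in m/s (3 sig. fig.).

Ignition mass of stage 1 = 84,200+12,400 + 16,600+1,760 + 5,430 = 120,390 kg.
Stage 1: m₀ = 120,390 kg, m_f = 120,390 − 84,200 = 36,190 kg; Δv = 409×9.81×ln(3.327) = 4012.3×1.2020 ≈ 4823 m/s.
Stage 2: m₀ = 23,790 kg, m_f = 23,790 − 16,600 = 7,190 kg; Δv = 317×9.81×ln(3.309) = 3109.8×1.1966 ≈ 3721 m/s.
Total Δv = 4823 + 3721 = 8544 m/s.

Δv ≈ 8540 m/s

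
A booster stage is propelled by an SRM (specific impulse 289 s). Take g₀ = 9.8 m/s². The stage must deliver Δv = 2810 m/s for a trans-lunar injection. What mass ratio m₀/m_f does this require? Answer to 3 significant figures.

v_e = Isp · g₀ = 289 × 9.8 = 2832.2 m/s.
Rocket equation: m₀/m_f = exp(Δv / v_e) = exp(2810 / 2832.2) = exp(0.9922) = 2.6971.

mass ratio ≈ 2.70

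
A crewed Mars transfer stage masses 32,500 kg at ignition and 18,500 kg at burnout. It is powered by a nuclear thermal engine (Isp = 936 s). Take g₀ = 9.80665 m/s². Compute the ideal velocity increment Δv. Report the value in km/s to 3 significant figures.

v_e = Isp · g₀ = 936 × 9.80665 = 9179.0 m/s.
By the Tsiolkovsky rocket equation, Δv = v_e · ln(m₀/m_f) = 9179.0 × ln(1.757) = 9179.0 × 0.5635 ≈ 5172.1 m/s.

Δv ≈ 5.17 km/s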